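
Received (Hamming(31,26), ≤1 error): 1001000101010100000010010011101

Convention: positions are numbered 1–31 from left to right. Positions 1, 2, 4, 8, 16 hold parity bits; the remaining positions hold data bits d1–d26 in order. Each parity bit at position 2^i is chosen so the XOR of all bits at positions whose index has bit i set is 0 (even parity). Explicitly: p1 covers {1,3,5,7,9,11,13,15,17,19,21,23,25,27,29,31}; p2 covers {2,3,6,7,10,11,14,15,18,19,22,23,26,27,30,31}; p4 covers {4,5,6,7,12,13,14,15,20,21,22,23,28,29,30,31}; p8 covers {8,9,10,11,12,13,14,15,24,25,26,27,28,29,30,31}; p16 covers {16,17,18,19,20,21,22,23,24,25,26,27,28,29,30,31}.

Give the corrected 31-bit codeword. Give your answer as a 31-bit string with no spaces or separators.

1001000101011100000010010011101

s1 (pos 1,3,5,7,9,11,13,15,17,19,21,23,25,27,29,31): 1⊕0⊕0⊕0⊕0⊕0⊕0⊕0⊕0⊕0⊕1⊕0⊕0⊕1⊕1⊕1 = 1
s2 (pos 2,3,6,7,10,11,14,15,18,19,22,23,26,27,30,31): 0⊕0⊕0⊕0⊕1⊕0⊕1⊕0⊕0⊕0⊕0⊕0⊕0⊕1⊕0⊕1 = 0
s4 (pos 4,5,6,7,12,13,14,15,20,21,22,23,28,29,30,31): 1⊕0⊕0⊕0⊕1⊕0⊕1⊕0⊕0⊕1⊕0⊕0⊕1⊕1⊕0⊕1 = 1
s8 (pos 8,9,10,11,12,13,14,15,24,25,26,27,28,29,30,31): 1⊕0⊕1⊕0⊕1⊕0⊕1⊕0⊕1⊕0⊕0⊕1⊕1⊕1⊕0⊕1 = 1
s16 (pos 16,17,18,19,20,21,22,23,24,25,26,27,28,29,30,31): 0⊕0⊕0⊕0⊕0⊕1⊕0⊕0⊕1⊕0⊕0⊕1⊕1⊕1⊕0⊕1 = 0
Syndrome s16…s1 = 01101 → error at position 13.
Flip position 13: 1001000101010100000010010011101 → 1001000101011100000010010011101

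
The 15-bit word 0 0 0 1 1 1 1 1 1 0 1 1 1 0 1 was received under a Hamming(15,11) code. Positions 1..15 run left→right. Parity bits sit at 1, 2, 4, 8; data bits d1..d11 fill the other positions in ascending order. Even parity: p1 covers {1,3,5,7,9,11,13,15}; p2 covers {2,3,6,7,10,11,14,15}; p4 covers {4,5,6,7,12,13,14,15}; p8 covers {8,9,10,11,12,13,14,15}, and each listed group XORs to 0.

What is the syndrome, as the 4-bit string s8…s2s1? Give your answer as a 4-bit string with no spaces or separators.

s1 (pos 1,3,5,7,9,11,13,15): 0⊕0⊕1⊕1⊕1⊕1⊕1⊕1 = 0
s2 (pos 2,3,6,7,10,11,14,15): 0⊕0⊕1⊕1⊕0⊕1⊕0⊕1 = 0
s4 (pos 4,5,6,7,12,13,14,15): 1⊕1⊕1⊕1⊕1⊕1⊕0⊕1 = 1
s8 (pos 8,9,10,11,12,13,14,15): 1⊕1⊕0⊕1⊕1⊕1⊕0⊕1 = 0
Syndrome s8…s1 = 0100 → error at position 4.

0100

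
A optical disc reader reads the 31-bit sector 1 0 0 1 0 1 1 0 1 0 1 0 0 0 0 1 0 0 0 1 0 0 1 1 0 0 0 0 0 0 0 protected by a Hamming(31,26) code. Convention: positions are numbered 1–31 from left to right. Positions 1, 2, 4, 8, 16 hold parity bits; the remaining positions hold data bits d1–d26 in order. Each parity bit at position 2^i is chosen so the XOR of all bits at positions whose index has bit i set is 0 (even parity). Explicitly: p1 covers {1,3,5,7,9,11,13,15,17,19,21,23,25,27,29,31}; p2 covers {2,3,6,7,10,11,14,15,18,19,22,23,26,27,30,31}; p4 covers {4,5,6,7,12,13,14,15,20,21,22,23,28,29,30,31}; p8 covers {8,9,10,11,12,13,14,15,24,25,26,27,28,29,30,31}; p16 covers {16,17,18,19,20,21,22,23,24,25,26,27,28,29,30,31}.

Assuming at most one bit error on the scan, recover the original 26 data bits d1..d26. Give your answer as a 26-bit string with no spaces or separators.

s1 (pos 1,3,5,7,9,11,13,15,17,19,21,23,25,27,29,31): 1⊕0⊕0⊕1⊕1⊕1⊕0⊕0⊕0⊕0⊕0⊕1⊕0⊕0⊕0⊕0 = 1
s2 (pos 2,3,6,7,10,11,14,15,18,19,22,23,26,27,30,31): 0⊕0⊕1⊕1⊕0⊕1⊕0⊕0⊕0⊕0⊕0⊕1⊕0⊕0⊕0⊕0 = 0
s4 (pos 4,5,6,7,12,13,14,15,20,21,22,23,28,29,30,31): 1⊕0⊕1⊕1⊕0⊕0⊕0⊕0⊕1⊕0⊕0⊕1⊕0⊕0⊕0⊕0 = 1
s8 (pos 8,9,10,11,12,13,14,15,24,25,26,27,28,29,30,31): 0⊕1⊕0⊕1⊕0⊕0⊕0⊕0⊕1⊕0⊕0⊕0⊕0⊕0⊕0⊕0 = 1
s16 (pos 16,17,18,19,20,21,22,23,24,25,26,27,28,29,30,31): 1⊕0⊕0⊕0⊕1⊕0⊕0⊕1⊕1⊕0⊕0⊕0⊕0⊕0⊕0⊕0 = 0
Syndrome s16…s1 = 01101 → error at position 13.
Flip position 13: 1001011010100001000100110000000 → 1001011010101001000100110000000
Read data bits from positions 3,5,6,7,9,10,11,12,13,14,15,17,18,19,20,21,22,23,24,25,26,27,28,29,30,31: 00111010100000100110000000

00111010100000100110000000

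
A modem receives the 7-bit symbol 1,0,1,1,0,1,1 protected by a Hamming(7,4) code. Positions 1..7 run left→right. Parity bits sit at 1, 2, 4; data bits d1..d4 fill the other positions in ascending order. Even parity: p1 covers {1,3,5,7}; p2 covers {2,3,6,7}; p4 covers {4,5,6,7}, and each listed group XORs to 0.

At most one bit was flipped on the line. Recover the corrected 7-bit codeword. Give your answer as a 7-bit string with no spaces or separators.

s1 (pos 1,3,5,7): 1⊕1⊕0⊕1 = 1
s2 (pos 2,3,6,7): 0⊕1⊕1⊕1 = 1
s4 (pos 4,5,6,7): 1⊕0⊕1⊕1 = 1
Syndrome s4…s1 = 111 → error at position 7.
Flip position 7: 1011011 → 1011010

1011010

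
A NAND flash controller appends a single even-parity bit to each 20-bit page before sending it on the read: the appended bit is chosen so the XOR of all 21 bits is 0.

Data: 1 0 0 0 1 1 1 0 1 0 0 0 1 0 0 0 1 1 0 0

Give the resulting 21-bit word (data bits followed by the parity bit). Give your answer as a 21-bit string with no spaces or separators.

XOR of the 20 data bits: 1⊕0⊕0⊕0⊕1⊕1⊕1⊕0⊕1⊕0⊕0⊕0⊕1⊕0⊕0⊕0⊕1⊕1⊕0⊕0 = 0
Parity bit = 0 (so all 21 bits XOR to 0).

100011101000100011000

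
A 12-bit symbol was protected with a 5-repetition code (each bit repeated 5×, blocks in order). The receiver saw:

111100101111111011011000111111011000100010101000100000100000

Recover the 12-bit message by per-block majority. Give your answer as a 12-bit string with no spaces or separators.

Block 1 (11110): 4 ones → 1
Block 2 (01011): 3 ones → 1
Block 3 (11111): 5 ones → 1
Block 4 (01101): 3 ones → 1
Block 5 (10001): 2 ones → 0
Block 6 (11111): 5 ones → 1
Block 7 (01100): 2 ones → 0
Block 8 (01000): 1 one → 0
Block 9 (10101): 3 ones → 1
Block 10 (00010): 1 one → 0
Block 11 (00001): 1 one → 0
Block 12 (00000): 0 ones → 0

111101001000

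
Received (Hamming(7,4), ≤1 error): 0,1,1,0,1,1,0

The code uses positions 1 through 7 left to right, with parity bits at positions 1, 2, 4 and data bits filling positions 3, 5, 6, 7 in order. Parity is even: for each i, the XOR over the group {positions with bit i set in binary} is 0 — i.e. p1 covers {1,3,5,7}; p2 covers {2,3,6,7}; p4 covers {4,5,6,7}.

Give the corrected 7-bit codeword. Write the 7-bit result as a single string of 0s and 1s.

s1 (pos 1,3,5,7): 0⊕1⊕1⊕0 = 0
s2 (pos 2,3,6,7): 1⊕1⊕1⊕0 = 1
s4 (pos 4,5,6,7): 0⊕1⊕1⊕0 = 0
Syndrome s4…s1 = 010 → error at position 2.
Flip position 2: 0110110 → 0010110

0010110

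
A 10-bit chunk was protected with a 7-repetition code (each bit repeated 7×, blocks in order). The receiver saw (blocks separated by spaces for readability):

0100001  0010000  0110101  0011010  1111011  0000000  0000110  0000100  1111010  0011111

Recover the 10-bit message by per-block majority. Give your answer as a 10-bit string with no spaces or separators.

Block 1 (0100001): 2 ones → 0
Block 2 (0010000): 1 one → 0
Block 3 (0110101): 4 ones → 1
Block 4 (0011010): 3 ones → 0
Block 5 (1111011): 6 ones → 1
Block 6 (0000000): 0 ones → 0
Block 7 (0000110): 2 ones → 0
Block 8 (0000100): 1 one → 0
Block 9 (1111010): 5 ones → 1
Block 10 (0011111): 5 ones → 1

0010100011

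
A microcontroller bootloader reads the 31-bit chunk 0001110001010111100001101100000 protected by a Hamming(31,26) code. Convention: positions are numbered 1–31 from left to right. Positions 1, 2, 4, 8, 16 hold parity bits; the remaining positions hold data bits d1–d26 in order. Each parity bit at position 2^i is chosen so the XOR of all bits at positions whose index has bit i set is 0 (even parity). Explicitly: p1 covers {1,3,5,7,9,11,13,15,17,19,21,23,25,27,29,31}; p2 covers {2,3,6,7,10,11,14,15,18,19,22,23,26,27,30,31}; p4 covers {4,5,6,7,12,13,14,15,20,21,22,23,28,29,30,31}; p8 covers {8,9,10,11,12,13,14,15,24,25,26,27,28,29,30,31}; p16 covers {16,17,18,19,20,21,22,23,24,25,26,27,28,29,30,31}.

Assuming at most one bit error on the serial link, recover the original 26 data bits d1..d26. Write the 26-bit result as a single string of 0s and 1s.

11100101011100001101100000

s1 (pos 1,3,5,7,9,11,13,15,17,19,21,23,25,27,29,31): 0⊕0⊕1⊕0⊕0⊕0⊕0⊕1⊕1⊕0⊕0⊕1⊕1⊕0⊕0⊕0 = 1
s2 (pos 2,3,6,7,10,11,14,15,18,19,22,23,26,27,30,31): 0⊕0⊕1⊕0⊕1⊕0⊕1⊕1⊕0⊕0⊕1⊕1⊕1⊕0⊕0⊕0 = 1
s4 (pos 4,5,6,7,12,13,14,15,20,21,22,23,28,29,30,31): 1⊕1⊕1⊕0⊕1⊕0⊕1⊕1⊕0⊕0⊕1⊕1⊕0⊕0⊕0⊕0 = 0
s8 (pos 8,9,10,11,12,13,14,15,24,25,26,27,28,29,30,31): 0⊕0⊕1⊕0⊕1⊕0⊕1⊕1⊕0⊕1⊕1⊕0⊕0⊕0⊕0⊕0 = 0
s16 (pos 16,17,18,19,20,21,22,23,24,25,26,27,28,29,30,31): 1⊕1⊕0⊕0⊕0⊕0⊕1⊕1⊕0⊕1⊕1⊕0⊕0⊕0⊕0⊕0 = 0
Syndrome s16…s1 = 00011 → error at position 3.
Flip position 3: 0001110001010111100001101100000 → 0011110001010111100001101100000
Read data bits from positions 3,5,6,7,9,10,11,12,13,14,15,17,18,19,20,21,22,23,24,25,26,27,28,29,30,31: 11100101011100001101100000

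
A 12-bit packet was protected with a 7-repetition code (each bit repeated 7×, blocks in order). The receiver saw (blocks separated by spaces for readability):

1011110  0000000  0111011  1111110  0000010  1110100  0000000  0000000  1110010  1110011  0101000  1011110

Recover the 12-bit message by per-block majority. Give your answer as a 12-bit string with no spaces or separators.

Block 1 (1011110): 5 ones → 1
Block 2 (0000000): 0 ones → 0
Block 3 (0111011): 5 ones → 1
Block 4 (1111110): 6 ones → 1
Block 5 (0000010): 1 one → 0
Block 6 (1110100): 4 ones → 1
Block 7 (0000000): 0 ones → 0
Block 8 (0000000): 0 ones → 0
Block 9 (1110010): 4 ones → 1
Block 10 (1110011): 5 ones → 1
Block 11 (0101000): 2 ones → 0
Block 12 (1011110): 5 ones → 1

101101001101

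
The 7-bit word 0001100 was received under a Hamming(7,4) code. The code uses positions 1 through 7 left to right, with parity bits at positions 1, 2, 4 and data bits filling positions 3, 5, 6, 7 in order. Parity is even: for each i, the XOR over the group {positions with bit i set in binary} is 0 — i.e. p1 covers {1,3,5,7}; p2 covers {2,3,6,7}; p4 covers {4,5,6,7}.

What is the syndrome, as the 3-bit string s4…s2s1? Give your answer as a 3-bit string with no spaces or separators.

001

s1 (pos 1,3,5,7): 0⊕0⊕1⊕0 = 1
s2 (pos 2,3,6,7): 0⊕0⊕0⊕0 = 0
s4 (pos 4,5,6,7): 1⊕1⊕0⊕0 = 0
Syndrome s4…s1 = 001 → error at position 1.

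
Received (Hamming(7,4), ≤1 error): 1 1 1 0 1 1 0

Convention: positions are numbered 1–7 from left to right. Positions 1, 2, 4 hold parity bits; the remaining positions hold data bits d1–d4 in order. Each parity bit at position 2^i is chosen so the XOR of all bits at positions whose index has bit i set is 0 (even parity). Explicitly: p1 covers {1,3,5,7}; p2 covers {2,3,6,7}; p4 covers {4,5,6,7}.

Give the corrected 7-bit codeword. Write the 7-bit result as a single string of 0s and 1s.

s1 (pos 1,3,5,7): 1⊕1⊕1⊕0 = 1
s2 (pos 2,3,6,7): 1⊕1⊕1⊕0 = 1
s4 (pos 4,5,6,7): 0⊕1⊕1⊕0 = 0
Syndrome s4…s1 = 011 → error at position 3.
Flip position 3: 1110110 → 1100110

1100110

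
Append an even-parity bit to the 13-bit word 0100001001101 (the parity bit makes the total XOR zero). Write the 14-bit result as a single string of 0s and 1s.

XOR of the 13 data bits: 0⊕1⊕0⊕0⊕0⊕0⊕1⊕0⊕0⊕1⊕1⊕0⊕1 = 1
Parity bit = 1 (so all 14 bits XOR to 0).

01000010011011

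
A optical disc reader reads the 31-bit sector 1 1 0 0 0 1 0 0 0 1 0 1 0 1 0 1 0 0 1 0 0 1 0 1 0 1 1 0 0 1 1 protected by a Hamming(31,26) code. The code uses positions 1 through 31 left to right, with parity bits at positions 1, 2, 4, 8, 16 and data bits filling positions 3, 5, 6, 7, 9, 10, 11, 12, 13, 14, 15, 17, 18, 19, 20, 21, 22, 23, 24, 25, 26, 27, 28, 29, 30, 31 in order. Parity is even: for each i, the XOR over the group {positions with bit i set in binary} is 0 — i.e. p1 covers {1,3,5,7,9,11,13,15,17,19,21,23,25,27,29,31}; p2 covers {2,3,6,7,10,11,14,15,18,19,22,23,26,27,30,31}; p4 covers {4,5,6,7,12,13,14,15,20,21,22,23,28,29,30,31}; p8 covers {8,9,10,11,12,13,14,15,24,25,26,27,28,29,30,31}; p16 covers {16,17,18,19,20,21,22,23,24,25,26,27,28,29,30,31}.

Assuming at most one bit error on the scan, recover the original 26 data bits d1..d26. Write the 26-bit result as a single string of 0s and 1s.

00100101010001001010110011

s1 (pos 1,3,5,7,9,11,13,15,17,19,21,23,25,27,29,31): 1⊕0⊕0⊕0⊕0⊕0⊕0⊕0⊕0⊕1⊕0⊕0⊕0⊕1⊕0⊕1 = 0
s2 (pos 2,3,6,7,10,11,14,15,18,19,22,23,26,27,30,31): 1⊕0⊕1⊕0⊕1⊕0⊕1⊕0⊕0⊕1⊕1⊕0⊕1⊕1⊕1⊕1 = 0
s4 (pos 4,5,6,7,12,13,14,15,20,21,22,23,28,29,30,31): 0⊕0⊕1⊕0⊕1⊕0⊕1⊕0⊕0⊕0⊕1⊕0⊕0⊕0⊕1⊕1 = 0
s8 (pos 8,9,10,11,12,13,14,15,24,25,26,27,28,29,30,31): 0⊕0⊕1⊕0⊕1⊕0⊕1⊕0⊕1⊕0⊕1⊕1⊕0⊕0⊕1⊕1 = 0
s16 (pos 16,17,18,19,20,21,22,23,24,25,26,27,28,29,30,31): 1⊕0⊕0⊕1⊕0⊕0⊕1⊕0⊕1⊕0⊕1⊕1⊕0⊕0⊕1⊕1 = 0
Syndrome s16…s1 = 00000 → no error.
Read data bits from positions 3,5,6,7,9,10,11,12,13,14,15,17,18,19,20,21,22,23,24,25,26,27,28,29,30,31: 00100101010001001010110011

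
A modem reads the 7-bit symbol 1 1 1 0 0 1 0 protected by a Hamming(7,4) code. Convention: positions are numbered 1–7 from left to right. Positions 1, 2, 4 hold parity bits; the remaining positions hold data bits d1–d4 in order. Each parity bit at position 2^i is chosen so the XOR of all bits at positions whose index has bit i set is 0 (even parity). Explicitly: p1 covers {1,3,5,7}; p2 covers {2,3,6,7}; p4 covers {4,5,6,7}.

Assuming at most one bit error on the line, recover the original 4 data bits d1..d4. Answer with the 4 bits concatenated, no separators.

s1 (pos 1,3,5,7): 1⊕1⊕0⊕0 = 0
s2 (pos 2,3,6,7): 1⊕1⊕1⊕0 = 1
s4 (pos 4,5,6,7): 0⊕0⊕1⊕0 = 1
Syndrome s4…s1 = 110 → error at position 6.
Flip position 6: 1110010 → 1110000
Read data bits from positions 3,5,6,7: 1000

1000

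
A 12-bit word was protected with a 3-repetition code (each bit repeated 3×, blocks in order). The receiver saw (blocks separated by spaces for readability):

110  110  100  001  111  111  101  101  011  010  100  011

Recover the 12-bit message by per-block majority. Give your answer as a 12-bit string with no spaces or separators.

Block 1 (110): 2 ones → 1
Block 2 (110): 2 ones → 1
Block 3 (100): 1 one → 0
Block 4 (001): 1 one → 0
Block 5 (111): 3 ones → 1
Block 6 (111): 3 ones → 1
Block 7 (101): 2 ones → 1
Block 8 (101): 2 ones → 1
Block 9 (011): 2 ones → 1
Block 10 (010): 1 one → 0
Block 11 (100): 1 one → 0
Block 12 (011): 2 ones → 1

110011111001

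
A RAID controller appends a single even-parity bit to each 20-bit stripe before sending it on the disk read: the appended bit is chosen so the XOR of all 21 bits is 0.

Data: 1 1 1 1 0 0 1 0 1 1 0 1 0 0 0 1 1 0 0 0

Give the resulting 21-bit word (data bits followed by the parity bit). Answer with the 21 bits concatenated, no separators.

XOR of the 20 data bits: 1⊕1⊕1⊕1⊕0⊕0⊕1⊕0⊕1⊕1⊕0⊕1⊕0⊕0⊕0⊕1⊕1⊕0⊕0⊕0 = 0
Parity bit = 0 (so all 21 bits XOR to 0).

111100101101000110000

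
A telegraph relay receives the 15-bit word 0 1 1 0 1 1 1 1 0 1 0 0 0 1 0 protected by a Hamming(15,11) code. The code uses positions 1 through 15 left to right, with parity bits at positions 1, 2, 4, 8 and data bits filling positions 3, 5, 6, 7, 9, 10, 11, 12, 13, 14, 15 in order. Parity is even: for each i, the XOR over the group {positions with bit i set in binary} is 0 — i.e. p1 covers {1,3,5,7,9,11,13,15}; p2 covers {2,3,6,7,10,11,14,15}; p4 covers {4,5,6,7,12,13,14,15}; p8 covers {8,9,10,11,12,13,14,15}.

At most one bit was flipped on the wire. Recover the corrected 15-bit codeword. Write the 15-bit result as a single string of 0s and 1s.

s1 (pos 1,3,5,7,9,11,13,15): 0⊕1⊕1⊕1⊕0⊕0⊕0⊕0 = 1
s2 (pos 2,3,6,7,10,11,14,15): 1⊕1⊕1⊕1⊕1⊕0⊕1⊕0 = 0
s4 (pos 4,5,6,7,12,13,14,15): 0⊕1⊕1⊕1⊕0⊕0⊕1⊕0 = 0
s8 (pos 8,9,10,11,12,13,14,15): 1⊕0⊕1⊕0⊕0⊕0⊕1⊕0 = 1
Syndrome s8…s1 = 1001 → error at position 9.
Flip position 9: 011011110100010 → 011011111100010

011011111100010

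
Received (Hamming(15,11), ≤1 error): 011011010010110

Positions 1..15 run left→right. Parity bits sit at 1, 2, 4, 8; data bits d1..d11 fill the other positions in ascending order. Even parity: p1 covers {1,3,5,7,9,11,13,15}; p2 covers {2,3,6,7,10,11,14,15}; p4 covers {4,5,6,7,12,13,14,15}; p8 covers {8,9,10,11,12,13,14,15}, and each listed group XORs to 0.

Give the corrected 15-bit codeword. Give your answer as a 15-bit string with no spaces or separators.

s1 (pos 1,3,5,7,9,11,13,15): 0⊕1⊕1⊕0⊕0⊕1⊕1⊕0 = 0
s2 (pos 2,3,6,7,10,11,14,15): 1⊕1⊕1⊕0⊕0⊕1⊕1⊕0 = 1
s4 (pos 4,5,6,7,12,13,14,15): 0⊕1⊕1⊕0⊕0⊕1⊕1⊕0 = 0
s8 (pos 8,9,10,11,12,13,14,15): 1⊕0⊕0⊕1⊕0⊕1⊕1⊕0 = 0
Syndrome s8…s1 = 0010 → error at position 2.
Flip position 2: 011011010010110 → 001011010010110

001011010010110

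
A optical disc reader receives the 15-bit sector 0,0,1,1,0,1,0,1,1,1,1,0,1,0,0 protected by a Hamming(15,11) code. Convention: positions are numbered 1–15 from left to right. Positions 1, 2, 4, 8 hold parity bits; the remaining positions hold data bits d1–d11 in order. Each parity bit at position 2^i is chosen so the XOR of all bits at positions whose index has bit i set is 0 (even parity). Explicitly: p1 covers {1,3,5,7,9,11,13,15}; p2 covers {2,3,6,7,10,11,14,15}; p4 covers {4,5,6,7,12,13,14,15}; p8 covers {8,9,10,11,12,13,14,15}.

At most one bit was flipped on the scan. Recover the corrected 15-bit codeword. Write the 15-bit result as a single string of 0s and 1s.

001101011111100

s1 (pos 1,3,5,7,9,11,13,15): 0⊕1⊕0⊕0⊕1⊕1⊕1⊕0 = 0
s2 (pos 2,3,6,7,10,11,14,15): 0⊕1⊕1⊕0⊕1⊕1⊕0⊕0 = 0
s4 (pos 4,5,6,7,12,13,14,15): 1⊕0⊕1⊕0⊕0⊕1⊕0⊕0 = 1
s8 (pos 8,9,10,11,12,13,14,15): 1⊕1⊕1⊕1⊕0⊕1⊕0⊕0 = 1
Syndrome s8…s1 = 1100 → error at position 12.
Flip position 12: 001101011110100 → 001101011111100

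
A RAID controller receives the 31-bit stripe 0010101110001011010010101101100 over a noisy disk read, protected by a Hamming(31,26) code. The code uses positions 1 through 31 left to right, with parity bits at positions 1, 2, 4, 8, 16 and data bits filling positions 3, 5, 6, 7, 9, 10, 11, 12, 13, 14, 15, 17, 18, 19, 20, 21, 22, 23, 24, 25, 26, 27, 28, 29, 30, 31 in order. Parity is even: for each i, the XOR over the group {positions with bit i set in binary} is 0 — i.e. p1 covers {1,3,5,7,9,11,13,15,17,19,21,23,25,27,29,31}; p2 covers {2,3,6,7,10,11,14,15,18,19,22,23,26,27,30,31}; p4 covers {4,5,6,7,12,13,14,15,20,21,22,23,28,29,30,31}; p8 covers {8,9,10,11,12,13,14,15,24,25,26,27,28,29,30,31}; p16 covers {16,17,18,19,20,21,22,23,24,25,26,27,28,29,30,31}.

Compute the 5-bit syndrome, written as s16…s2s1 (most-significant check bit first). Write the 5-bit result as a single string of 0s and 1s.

s1 (pos 1,3,5,7,9,11,13,15,17,19,21,23,25,27,29,31): 0⊕1⊕1⊕1⊕1⊕0⊕1⊕1⊕0⊕0⊕1⊕1⊕1⊕0⊕1⊕0 = 0
s2 (pos 2,3,6,7,10,11,14,15,18,19,22,23,26,27,30,31): 0⊕1⊕0⊕1⊕0⊕0⊕0⊕1⊕1⊕0⊕0⊕1⊕1⊕0⊕0⊕0 = 0
s4 (pos 4,5,6,7,12,13,14,15,20,21,22,23,28,29,30,31): 0⊕1⊕0⊕1⊕0⊕1⊕0⊕1⊕0⊕1⊕0⊕1⊕1⊕1⊕0⊕0 = 0
s8 (pos 8,9,10,11,12,13,14,15,24,25,26,27,28,29,30,31): 1⊕1⊕0⊕0⊕0⊕1⊕0⊕1⊕0⊕1⊕1⊕0⊕1⊕1⊕0⊕0 = 0
s16 (pos 16,17,18,19,20,21,22,23,24,25,26,27,28,29,30,31): 1⊕0⊕1⊕0⊕0⊕1⊕0⊕1⊕0⊕1⊕1⊕0⊕1⊕1⊕0⊕0 = 0
Syndrome s16…s1 = 00000 → no error.

00000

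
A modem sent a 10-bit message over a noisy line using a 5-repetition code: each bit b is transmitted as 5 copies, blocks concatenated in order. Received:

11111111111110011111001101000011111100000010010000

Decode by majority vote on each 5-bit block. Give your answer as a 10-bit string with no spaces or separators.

Block 1 (11111): 5 ones → 1
Block 2 (11111): 5 ones → 1
Block 3 (11100): 3 ones → 1
Block 4 (11111): 5 ones → 1
Block 5 (00110): 2 ones → 0
Block 6 (10000): 1 one → 0
Block 7 (11111): 5 ones → 1
Block 8 (10000): 1 one → 0
Block 9 (00100): 1 one → 0
Block 10 (10000): 1 one → 0

1111001000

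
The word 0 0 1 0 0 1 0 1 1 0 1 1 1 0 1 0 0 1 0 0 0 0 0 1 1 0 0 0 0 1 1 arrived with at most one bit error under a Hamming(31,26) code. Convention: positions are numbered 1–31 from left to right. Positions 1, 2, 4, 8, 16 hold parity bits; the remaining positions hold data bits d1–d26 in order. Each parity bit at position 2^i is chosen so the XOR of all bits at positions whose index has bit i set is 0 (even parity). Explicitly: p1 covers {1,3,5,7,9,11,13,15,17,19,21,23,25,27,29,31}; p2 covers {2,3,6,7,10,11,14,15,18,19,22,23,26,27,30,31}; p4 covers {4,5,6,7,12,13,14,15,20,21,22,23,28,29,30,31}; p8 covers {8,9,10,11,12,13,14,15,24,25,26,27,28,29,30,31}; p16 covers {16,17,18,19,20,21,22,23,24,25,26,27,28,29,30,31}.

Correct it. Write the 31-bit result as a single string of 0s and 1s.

s1 (pos 1,3,5,7,9,11,13,15,17,19,21,23,25,27,29,31): 0⊕1⊕0⊕0⊕1⊕1⊕1⊕1⊕0⊕0⊕0⊕0⊕1⊕0⊕0⊕1 = 1
s2 (pos 2,3,6,7,10,11,14,15,18,19,22,23,26,27,30,31): 0⊕1⊕1⊕0⊕0⊕1⊕0⊕1⊕1⊕0⊕0⊕0⊕0⊕0⊕1⊕1 = 1
s4 (pos 4,5,6,7,12,13,14,15,20,21,22,23,28,29,30,31): 0⊕0⊕1⊕0⊕1⊕1⊕0⊕1⊕0⊕0⊕0⊕0⊕0⊕0⊕1⊕1 = 0
s8 (pos 8,9,10,11,12,13,14,15,24,25,26,27,28,29,30,31): 1⊕1⊕0⊕1⊕1⊕1⊕0⊕1⊕1⊕1⊕0⊕0⊕0⊕0⊕1⊕1 = 0
s16 (pos 16,17,18,19,20,21,22,23,24,25,26,27,28,29,30,31): 0⊕0⊕1⊕0⊕0⊕0⊕0⊕0⊕1⊕1⊕0⊕0⊕0⊕0⊕1⊕1 = 1
Syndrome s16…s1 = 10011 → error at position 19.
Flip position 19: 0010010110111010010000011000011 → 0010010110111010011000011000011

0010010110111010011000011000011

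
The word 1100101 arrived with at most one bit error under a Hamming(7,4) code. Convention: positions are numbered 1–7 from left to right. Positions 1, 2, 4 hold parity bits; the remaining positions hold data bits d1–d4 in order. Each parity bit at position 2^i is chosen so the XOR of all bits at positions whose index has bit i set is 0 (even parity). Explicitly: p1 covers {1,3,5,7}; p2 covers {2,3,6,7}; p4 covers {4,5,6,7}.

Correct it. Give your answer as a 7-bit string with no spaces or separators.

s1 (pos 1,3,5,7): 1⊕0⊕1⊕1 = 1
s2 (pos 2,3,6,7): 1⊕0⊕0⊕1 = 0
s4 (pos 4,5,6,7): 0⊕1⊕0⊕1 = 0
Syndrome s4…s1 = 001 → error at position 1.
Flip position 1: 1100101 → 0100101

0100101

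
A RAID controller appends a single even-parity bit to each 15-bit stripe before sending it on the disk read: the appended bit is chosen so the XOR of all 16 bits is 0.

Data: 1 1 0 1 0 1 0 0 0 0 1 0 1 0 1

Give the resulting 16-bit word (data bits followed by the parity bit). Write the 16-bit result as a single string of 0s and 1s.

XOR of the 15 data bits: 1⊕1⊕0⊕1⊕0⊕1⊕0⊕0⊕0⊕0⊕1⊕0⊕1⊕0⊕1 = 1
Parity bit = 1 (so all 16 bits XOR to 0).

1101010000101011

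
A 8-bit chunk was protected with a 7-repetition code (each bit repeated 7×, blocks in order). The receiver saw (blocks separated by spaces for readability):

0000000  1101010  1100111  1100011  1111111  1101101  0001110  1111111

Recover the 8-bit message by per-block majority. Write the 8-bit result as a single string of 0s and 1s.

01111101

Block 1 (0000000): 0 ones → 0
Block 2 (1101010): 4 ones → 1
Block 3 (1100111): 5 ones → 1
Block 4 (1100011): 4 ones → 1
Block 5 (1111111): 7 ones → 1
Block 6 (1101101): 5 ones → 1
Block 7 (0001110): 3 ones → 0
Block 8 (1111111): 7 ones → 1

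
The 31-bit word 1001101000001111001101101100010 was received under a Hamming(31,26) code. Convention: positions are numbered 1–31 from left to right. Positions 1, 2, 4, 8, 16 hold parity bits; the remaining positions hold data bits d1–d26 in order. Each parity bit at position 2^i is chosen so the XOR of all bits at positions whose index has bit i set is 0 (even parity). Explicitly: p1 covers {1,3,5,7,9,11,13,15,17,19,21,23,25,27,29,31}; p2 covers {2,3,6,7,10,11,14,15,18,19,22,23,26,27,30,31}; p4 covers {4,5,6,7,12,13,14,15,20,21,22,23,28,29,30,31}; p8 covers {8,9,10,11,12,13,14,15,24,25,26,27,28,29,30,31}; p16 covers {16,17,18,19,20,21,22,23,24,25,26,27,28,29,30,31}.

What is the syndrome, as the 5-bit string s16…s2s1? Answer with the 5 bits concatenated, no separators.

s1 (pos 1,3,5,7,9,11,13,15,17,19,21,23,25,27,29,31): 1⊕0⊕1⊕1⊕0⊕0⊕1⊕1⊕0⊕1⊕0⊕1⊕1⊕0⊕0⊕0 = 0
s2 (pos 2,3,6,7,10,11,14,15,18,19,22,23,26,27,30,31): 0⊕0⊕0⊕1⊕0⊕0⊕1⊕1⊕0⊕1⊕1⊕1⊕1⊕0⊕1⊕0 = 0
s4 (pos 4,5,6,7,12,13,14,15,20,21,22,23,28,29,30,31): 1⊕1⊕0⊕1⊕0⊕1⊕1⊕1⊕1⊕0⊕1⊕1⊕0⊕0⊕1⊕0 = 0
s8 (pos 8,9,10,11,12,13,14,15,24,25,26,27,28,29,30,31): 0⊕0⊕0⊕0⊕0⊕1⊕1⊕1⊕0⊕1⊕1⊕0⊕0⊕0⊕1⊕0 = 0
s16 (pos 16,17,18,19,20,21,22,23,24,25,26,27,28,29,30,31): 1⊕0⊕0⊕1⊕1⊕0⊕1⊕1⊕0⊕1⊕1⊕0⊕0⊕0⊕1⊕0 = 0
Syndrome s16…s1 = 00000 → no error.

00000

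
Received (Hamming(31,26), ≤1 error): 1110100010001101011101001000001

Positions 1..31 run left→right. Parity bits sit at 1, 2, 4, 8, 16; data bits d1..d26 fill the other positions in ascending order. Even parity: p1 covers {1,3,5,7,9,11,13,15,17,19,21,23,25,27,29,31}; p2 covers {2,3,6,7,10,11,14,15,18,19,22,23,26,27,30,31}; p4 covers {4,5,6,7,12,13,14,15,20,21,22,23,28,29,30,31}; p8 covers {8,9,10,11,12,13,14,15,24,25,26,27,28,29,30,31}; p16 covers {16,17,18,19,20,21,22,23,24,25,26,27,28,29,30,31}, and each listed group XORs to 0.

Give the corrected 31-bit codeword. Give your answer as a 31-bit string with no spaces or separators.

1110100010001101011101001100001

s1 (pos 1,3,5,7,9,11,13,15,17,19,21,23,25,27,29,31): 1⊕1⊕1⊕0⊕1⊕0⊕1⊕0⊕0⊕1⊕0⊕0⊕1⊕0⊕0⊕1 = 0
s2 (pos 2,3,6,7,10,11,14,15,18,19,22,23,26,27,30,31): 1⊕1⊕0⊕0⊕0⊕0⊕1⊕0⊕1⊕1⊕1⊕0⊕0⊕0⊕0⊕1 = 1
s4 (pos 4,5,6,7,12,13,14,15,20,21,22,23,28,29,30,31): 0⊕1⊕0⊕0⊕0⊕1⊕1⊕0⊕1⊕0⊕1⊕0⊕0⊕0⊕0⊕1 = 0
s8 (pos 8,9,10,11,12,13,14,15,24,25,26,27,28,29,30,31): 0⊕1⊕0⊕0⊕0⊕1⊕1⊕0⊕0⊕1⊕0⊕0⊕0⊕0⊕0⊕1 = 1
s16 (pos 16,17,18,19,20,21,22,23,24,25,26,27,28,29,30,31): 1⊕0⊕1⊕1⊕1⊕0⊕1⊕0⊕0⊕1⊕0⊕0⊕0⊕0⊕0⊕1 = 1
Syndrome s16…s1 = 11010 → error at position 26.
Flip position 26: 1110100010001101011101001000001 → 1110100010001101011101001100001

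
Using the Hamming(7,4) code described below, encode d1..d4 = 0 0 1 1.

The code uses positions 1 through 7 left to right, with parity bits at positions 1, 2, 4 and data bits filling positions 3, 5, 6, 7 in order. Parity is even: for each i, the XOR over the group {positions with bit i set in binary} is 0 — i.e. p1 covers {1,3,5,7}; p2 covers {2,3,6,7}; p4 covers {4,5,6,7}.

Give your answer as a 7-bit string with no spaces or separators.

1000011

Place data at non-parity positions: p1 p2 0 p4 0 1 1
p1 (pos 1,3,5,7): XOR of data positions = 0⊕0⊕1 = 1
p2 (pos 2,3,6,7): XOR of data positions = 0⊕1⊕1 = 0
p4 (pos 4,5,6,7): XOR of data positions = 0⊕1⊕1 = 0
Codeword: 1000011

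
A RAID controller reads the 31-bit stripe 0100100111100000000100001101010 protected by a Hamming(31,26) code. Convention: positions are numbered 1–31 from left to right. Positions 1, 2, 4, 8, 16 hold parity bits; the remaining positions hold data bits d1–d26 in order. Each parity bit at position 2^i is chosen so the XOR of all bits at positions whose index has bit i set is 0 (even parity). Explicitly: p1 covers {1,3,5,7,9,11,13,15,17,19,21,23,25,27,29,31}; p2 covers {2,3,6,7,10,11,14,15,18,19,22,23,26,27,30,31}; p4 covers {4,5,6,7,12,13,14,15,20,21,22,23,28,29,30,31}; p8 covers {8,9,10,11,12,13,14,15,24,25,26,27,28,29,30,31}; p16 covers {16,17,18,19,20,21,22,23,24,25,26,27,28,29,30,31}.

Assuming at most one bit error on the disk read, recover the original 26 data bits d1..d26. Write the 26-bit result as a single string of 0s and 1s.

01001110000010100001101010

s1 (pos 1,3,5,7,9,11,13,15,17,19,21,23,25,27,29,31): 0⊕0⊕1⊕0⊕1⊕1⊕0⊕0⊕0⊕0⊕0⊕0⊕1⊕0⊕0⊕0 = 0
s2 (pos 2,3,6,7,10,11,14,15,18,19,22,23,26,27,30,31): 1⊕0⊕0⊕0⊕1⊕1⊕0⊕0⊕0⊕0⊕0⊕0⊕1⊕0⊕1⊕0 = 1
s4 (pos 4,5,6,7,12,13,14,15,20,21,22,23,28,29,30,31): 0⊕1⊕0⊕0⊕0⊕0⊕0⊕0⊕1⊕0⊕0⊕0⊕1⊕0⊕1⊕0 = 0
s8 (pos 8,9,10,11,12,13,14,15,24,25,26,27,28,29,30,31): 1⊕1⊕1⊕1⊕0⊕0⊕0⊕0⊕0⊕1⊕1⊕0⊕1⊕0⊕1⊕0 = 0
s16 (pos 16,17,18,19,20,21,22,23,24,25,26,27,28,29,30,31): 0⊕0⊕0⊕0⊕1⊕0⊕0⊕0⊕0⊕1⊕1⊕0⊕1⊕0⊕1⊕0 = 1
Syndrome s16…s1 = 10010 → error at position 18.
Flip position 18: 0100100111100000000100001101010 → 0100100111100000010100001101010
Read data bits from positions 3,5,6,7,9,10,11,12,13,14,15,17,18,19,20,21,22,23,24,25,26,27,28,29,30,31: 01001110000010100001101010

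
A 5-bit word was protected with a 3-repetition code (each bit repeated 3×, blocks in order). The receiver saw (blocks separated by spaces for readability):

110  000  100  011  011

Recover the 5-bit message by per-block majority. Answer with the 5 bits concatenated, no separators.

10011

Block 1 (110): 2 ones → 1
Block 2 (000): 0 ones → 0
Block 3 (100): 1 one → 0
Block 4 (011): 2 ones → 1
Block 5 (011): 2 ones → 1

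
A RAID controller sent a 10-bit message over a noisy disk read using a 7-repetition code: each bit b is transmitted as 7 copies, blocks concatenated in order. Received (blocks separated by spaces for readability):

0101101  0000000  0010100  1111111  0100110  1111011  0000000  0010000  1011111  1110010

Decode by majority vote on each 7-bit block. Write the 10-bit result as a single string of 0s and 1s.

Block 1 (0101101): 4 ones → 1
Block 2 (0000000): 0 ones → 0
Block 3 (0010100): 2 ones → 0
Block 4 (1111111): 7 ones → 1
Block 5 (0100110): 3 ones → 0
Block 6 (1111011): 6 ones → 1
Block 7 (0000000): 0 ones → 0
Block 8 (0010000): 1 one → 0
Block 9 (1011111): 6 ones → 1
Block 10 (1110010): 4 ones → 1

1001010011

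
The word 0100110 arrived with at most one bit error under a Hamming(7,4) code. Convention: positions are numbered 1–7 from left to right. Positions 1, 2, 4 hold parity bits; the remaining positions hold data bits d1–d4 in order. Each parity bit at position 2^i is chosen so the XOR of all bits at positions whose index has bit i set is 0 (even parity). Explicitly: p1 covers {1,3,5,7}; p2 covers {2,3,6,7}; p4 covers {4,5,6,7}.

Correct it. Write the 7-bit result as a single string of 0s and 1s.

s1 (pos 1,3,5,7): 0⊕0⊕1⊕0 = 1
s2 (pos 2,3,6,7): 1⊕0⊕1⊕0 = 0
s4 (pos 4,5,6,7): 0⊕1⊕1⊕0 = 0
Syndrome s4…s1 = 001 → error at position 1.
Flip position 1: 0100110 → 1100110

1100110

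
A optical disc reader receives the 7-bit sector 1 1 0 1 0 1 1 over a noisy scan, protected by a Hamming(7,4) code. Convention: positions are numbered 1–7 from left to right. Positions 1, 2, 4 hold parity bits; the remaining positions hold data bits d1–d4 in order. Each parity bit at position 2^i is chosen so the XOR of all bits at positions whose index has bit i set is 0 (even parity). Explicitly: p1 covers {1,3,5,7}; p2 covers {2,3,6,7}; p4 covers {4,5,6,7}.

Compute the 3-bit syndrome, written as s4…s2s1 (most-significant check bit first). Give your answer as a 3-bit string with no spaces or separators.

110

s1 (pos 1,3,5,7): 1⊕0⊕0⊕1 = 0
s2 (pos 2,3,6,7): 1⊕0⊕1⊕1 = 1
s4 (pos 4,5,6,7): 1⊕0⊕1⊕1 = 1
Syndrome s4…s1 = 110 → error at position 6.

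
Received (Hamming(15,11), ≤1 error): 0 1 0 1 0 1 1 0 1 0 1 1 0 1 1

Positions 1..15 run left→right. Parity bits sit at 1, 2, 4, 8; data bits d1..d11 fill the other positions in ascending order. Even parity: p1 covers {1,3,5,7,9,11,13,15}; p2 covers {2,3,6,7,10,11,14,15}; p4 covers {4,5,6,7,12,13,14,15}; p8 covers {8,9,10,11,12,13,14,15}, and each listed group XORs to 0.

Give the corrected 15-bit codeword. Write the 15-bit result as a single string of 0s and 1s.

010101111011011

s1 (pos 1,3,5,7,9,11,13,15): 0⊕0⊕0⊕1⊕1⊕1⊕0⊕1 = 0
s2 (pos 2,3,6,7,10,11,14,15): 1⊕0⊕1⊕1⊕0⊕1⊕1⊕1 = 0
s4 (pos 4,5,6,7,12,13,14,15): 1⊕0⊕1⊕1⊕1⊕0⊕1⊕1 = 0
s8 (pos 8,9,10,11,12,13,14,15): 0⊕1⊕0⊕1⊕1⊕0⊕1⊕1 = 1
Syndrome s8…s1 = 1000 → error at position 8.
Flip position 8: 010101101011011 → 010101111011011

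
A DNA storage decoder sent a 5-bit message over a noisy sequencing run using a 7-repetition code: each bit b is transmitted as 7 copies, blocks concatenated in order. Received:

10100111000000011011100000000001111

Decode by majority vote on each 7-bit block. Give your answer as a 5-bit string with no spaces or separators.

Block 1 (1010011): 4 ones → 1
Block 2 (1000000): 1 one → 0
Block 3 (0110111): 5 ones → 1
Block 4 (0000000): 0 ones → 0
Block 5 (0001111): 4 ones → 1

10101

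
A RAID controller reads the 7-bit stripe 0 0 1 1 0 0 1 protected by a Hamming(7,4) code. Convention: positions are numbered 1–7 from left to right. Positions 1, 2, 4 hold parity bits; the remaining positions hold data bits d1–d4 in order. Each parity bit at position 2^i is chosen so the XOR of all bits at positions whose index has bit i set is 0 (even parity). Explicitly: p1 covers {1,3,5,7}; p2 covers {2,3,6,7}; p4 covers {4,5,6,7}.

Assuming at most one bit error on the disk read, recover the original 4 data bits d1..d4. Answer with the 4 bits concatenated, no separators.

s1 (pos 1,3,5,7): 0⊕1⊕0⊕1 = 0
s2 (pos 2,3,6,7): 0⊕1⊕0⊕1 = 0
s4 (pos 4,5,6,7): 1⊕0⊕0⊕1 = 0
Syndrome s4…s1 = 000 → no error.
Read data bits from positions 3,5,6,7: 1001

1001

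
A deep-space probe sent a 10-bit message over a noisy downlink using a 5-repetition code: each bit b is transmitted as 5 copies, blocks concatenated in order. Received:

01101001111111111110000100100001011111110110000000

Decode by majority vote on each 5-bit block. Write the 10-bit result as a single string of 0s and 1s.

1111001100

Block 1 (01101): 3 ones → 1
Block 2 (00111): 3 ones → 1
Block 3 (11111): 5 ones → 1
Block 4 (11110): 4 ones → 1
Block 5 (00010): 1 one → 0
Block 6 (01000): 1 one → 0
Block 7 (01011): 3 ones → 1
Block 8 (11111): 5 ones → 1
Block 9 (01100): 2 ones → 0
Block 10 (00000): 0 ones → 0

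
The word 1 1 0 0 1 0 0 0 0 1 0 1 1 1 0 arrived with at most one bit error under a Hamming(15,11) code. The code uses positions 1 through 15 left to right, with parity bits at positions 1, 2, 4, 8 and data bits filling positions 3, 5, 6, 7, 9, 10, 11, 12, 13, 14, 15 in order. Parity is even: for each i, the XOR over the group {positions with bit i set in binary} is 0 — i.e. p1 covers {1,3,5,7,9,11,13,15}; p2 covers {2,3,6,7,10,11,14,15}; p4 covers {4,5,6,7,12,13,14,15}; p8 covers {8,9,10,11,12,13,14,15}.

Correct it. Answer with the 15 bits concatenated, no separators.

s1 (pos 1,3,5,7,9,11,13,15): 1⊕0⊕1⊕0⊕0⊕0⊕1⊕0 = 1
s2 (pos 2,3,6,7,10,11,14,15): 1⊕0⊕0⊕0⊕1⊕0⊕1⊕0 = 1
s4 (pos 4,5,6,7,12,13,14,15): 0⊕1⊕0⊕0⊕1⊕1⊕1⊕0 = 0
s8 (pos 8,9,10,11,12,13,14,15): 0⊕0⊕1⊕0⊕1⊕1⊕1⊕0 = 0
Syndrome s8…s1 = 0011 → error at position 3.
Flip position 3: 110010000101110 → 111010000101110

111010000101110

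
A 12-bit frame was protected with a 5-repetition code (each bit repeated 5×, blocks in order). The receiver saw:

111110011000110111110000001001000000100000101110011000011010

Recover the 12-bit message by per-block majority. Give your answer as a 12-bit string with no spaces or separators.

100100000101

Block 1 (11111): 5 ones → 1
Block 2 (00110): 2 ones → 0
Block 3 (00110): 2 ones → 0
Block 4 (11111): 5 ones → 1
Block 5 (00000): 0 ones → 0
Block 6 (01001): 2 ones → 0
Block 7 (00000): 0 ones → 0
Block 8 (01000): 1 one → 0
Block 9 (00101): 2 ones → 0
Block 10 (11001): 3 ones → 1
Block 11 (10000): 1 one → 0
Block 12 (11010): 3 ones → 1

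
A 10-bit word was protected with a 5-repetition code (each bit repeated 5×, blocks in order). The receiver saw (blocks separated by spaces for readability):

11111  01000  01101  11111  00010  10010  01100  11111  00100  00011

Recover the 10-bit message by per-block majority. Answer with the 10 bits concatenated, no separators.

Block 1 (11111): 5 ones → 1
Block 2 (01000): 1 one → 0
Block 3 (01101): 3 ones → 1
Block 4 (11111): 5 ones → 1
Block 5 (00010): 1 one → 0
Block 6 (10010): 2 ones → 0
Block 7 (01100): 2 ones → 0
Block 8 (11111): 5 ones → 1
Block 9 (00100): 1 one → 0
Block 10 (00011): 2 ones → 0

1011000100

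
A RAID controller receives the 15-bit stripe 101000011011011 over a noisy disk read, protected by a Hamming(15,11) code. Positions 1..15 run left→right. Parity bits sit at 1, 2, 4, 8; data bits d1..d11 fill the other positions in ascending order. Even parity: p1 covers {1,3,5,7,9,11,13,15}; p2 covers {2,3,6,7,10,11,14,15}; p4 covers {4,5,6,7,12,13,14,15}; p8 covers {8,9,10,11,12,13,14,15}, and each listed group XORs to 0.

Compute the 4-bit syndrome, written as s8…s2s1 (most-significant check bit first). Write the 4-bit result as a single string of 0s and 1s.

0101

s1 (pos 1,3,5,7,9,11,13,15): 1⊕1⊕0⊕0⊕1⊕1⊕0⊕1 = 1
s2 (pos 2,3,6,7,10,11,14,15): 0⊕1⊕0⊕0⊕0⊕1⊕1⊕1 = 0
s4 (pos 4,5,6,7,12,13,14,15): 0⊕0⊕0⊕0⊕1⊕0⊕1⊕1 = 1
s8 (pos 8,9,10,11,12,13,14,15): 1⊕1⊕0⊕1⊕1⊕0⊕1⊕1 = 0
Syndrome s8…s1 = 0101 → error at position 5.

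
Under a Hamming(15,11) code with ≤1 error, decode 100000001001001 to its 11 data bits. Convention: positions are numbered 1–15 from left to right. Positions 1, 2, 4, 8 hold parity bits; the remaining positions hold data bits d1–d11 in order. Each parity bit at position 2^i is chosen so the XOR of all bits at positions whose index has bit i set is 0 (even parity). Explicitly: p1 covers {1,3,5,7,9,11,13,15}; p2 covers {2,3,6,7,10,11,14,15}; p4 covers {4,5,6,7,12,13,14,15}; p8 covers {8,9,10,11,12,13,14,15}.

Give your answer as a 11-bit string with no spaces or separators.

s1 (pos 1,3,5,7,9,11,13,15): 1⊕0⊕0⊕0⊕1⊕0⊕0⊕1 = 1
s2 (pos 2,3,6,7,10,11,14,15): 0⊕0⊕0⊕0⊕0⊕0⊕0⊕1 = 1
s4 (pos 4,5,6,7,12,13,14,15): 0⊕0⊕0⊕0⊕1⊕0⊕0⊕1 = 0
s8 (pos 8,9,10,11,12,13,14,15): 0⊕1⊕0⊕0⊕1⊕0⊕0⊕1 = 1
Syndrome s8…s1 = 1011 → error at position 11.
Flip position 11: 100000001001001 → 100000001011001
Read data bits from positions 3,5,6,7,9,10,11,12,13,14,15: 00001011001

00001011001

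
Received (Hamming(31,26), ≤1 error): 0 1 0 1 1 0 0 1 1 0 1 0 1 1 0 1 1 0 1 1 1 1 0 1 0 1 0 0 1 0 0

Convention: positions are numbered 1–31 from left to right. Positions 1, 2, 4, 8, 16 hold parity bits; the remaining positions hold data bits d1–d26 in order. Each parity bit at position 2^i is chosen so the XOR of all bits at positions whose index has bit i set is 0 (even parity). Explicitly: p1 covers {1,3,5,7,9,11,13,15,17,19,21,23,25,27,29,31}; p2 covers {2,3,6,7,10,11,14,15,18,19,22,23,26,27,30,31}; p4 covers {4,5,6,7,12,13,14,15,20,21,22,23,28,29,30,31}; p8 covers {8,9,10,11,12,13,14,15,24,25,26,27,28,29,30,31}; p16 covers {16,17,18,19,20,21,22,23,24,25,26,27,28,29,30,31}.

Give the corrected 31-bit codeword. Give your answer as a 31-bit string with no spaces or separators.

s1 (pos 1,3,5,7,9,11,13,15,17,19,21,23,25,27,29,31): 0⊕0⊕1⊕0⊕1⊕1⊕1⊕0⊕1⊕1⊕1⊕0⊕0⊕0⊕1⊕0 = 0
s2 (pos 2,3,6,7,10,11,14,15,18,19,22,23,26,27,30,31): 1⊕0⊕0⊕0⊕0⊕1⊕1⊕0⊕0⊕1⊕1⊕0⊕1⊕0⊕0⊕0 = 0
s4 (pos 4,5,6,7,12,13,14,15,20,21,22,23,28,29,30,31): 1⊕1⊕0⊕0⊕0⊕1⊕1⊕0⊕1⊕1⊕1⊕0⊕0⊕1⊕0⊕0 = 0
s8 (pos 8,9,10,11,12,13,14,15,24,25,26,27,28,29,30,31): 1⊕1⊕0⊕1⊕0⊕1⊕1⊕0⊕1⊕0⊕1⊕0⊕0⊕1⊕0⊕0 = 0
s16 (pos 16,17,18,19,20,21,22,23,24,25,26,27,28,29,30,31): 1⊕1⊕0⊕1⊕1⊕1⊕1⊕0⊕1⊕0⊕1⊕0⊕0⊕1⊕0⊕0 = 1
Syndrome s16…s1 = 10000 → error at position 16.
Flip position 16: 0101100110101101101111010100100 → 0101100110101100101111010100100

0101100110101100101111010100100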